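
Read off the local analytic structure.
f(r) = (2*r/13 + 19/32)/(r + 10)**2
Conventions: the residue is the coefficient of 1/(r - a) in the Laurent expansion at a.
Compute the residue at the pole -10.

At the order-2 pole -10 set g(r) = (r - (-10))^2*f(r) = 2*r/13 + 19/32.
Order-2 pole: residue = g'(a); g'(-10) = 2/13, so the residue is 2/13.

The residue is 2/13.


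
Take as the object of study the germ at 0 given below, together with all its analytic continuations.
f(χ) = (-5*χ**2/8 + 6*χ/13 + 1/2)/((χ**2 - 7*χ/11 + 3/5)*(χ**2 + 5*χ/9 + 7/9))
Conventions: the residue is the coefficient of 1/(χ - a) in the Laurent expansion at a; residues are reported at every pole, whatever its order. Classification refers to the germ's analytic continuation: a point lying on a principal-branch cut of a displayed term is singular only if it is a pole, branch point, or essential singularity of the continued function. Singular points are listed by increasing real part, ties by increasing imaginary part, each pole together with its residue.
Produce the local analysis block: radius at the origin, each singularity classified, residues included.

Radius of convergence at 0: (1/5)*sqrt(15).
At (-5/18) - ((1/18)*sqrt(227))*i: a pole of order 1; residue (13143735/25962976) - ((128120355/5893595552)*sqrt(227))*i.
At (-5/18) + ((1/18)*sqrt(227))*i: a pole of order 1; residue (13143735/25962976) + ((128120355/5893595552)*sqrt(227))*i.
At (7/22) - ((1/110)*sqrt(6035))*i: a pole of order 1; residue (-13143735/25962976) + ((150425055/31337312032)*sqrt(6035))*i.
At (7/22) + ((1/110)*sqrt(6035))*i: a pole of order 1; residue (-13143735/25962976) - ((150425055/31337312032)*sqrt(6035))*i.

Denominator factor (χ**2 + 5*χ/9 + 7/9): discriminant -227/81, complex-conjugate roots (-5/18) + ((1/18)*sqrt(227))*i and (-5/18) - ((1/18)*sqrt(227))*i; poles of order 1, moduli (1/3)*sqrt(7) and (1/3)*sqrt(7).
Denominator factor (χ**2 - 7*χ/11 + 3/5): discriminant -1207/605, complex-conjugate roots (7/22) + ((1/110)*sqrt(6035))*i and (7/22) - ((1/110)*sqrt(6035))*i; poles of order 1, moduli (1/5)*sqrt(15) and (1/5)*sqrt(15).
The radius of convergence is the smallest modulus among the singular points: (1/5)*sqrt(15).
The factor χ**2 + 5*χ/9 + 7/9 splits as (χ - a)(χ - a') with a = (-5/18) - ((1/18)*sqrt(227))*i, a' = (-5/18) + ((1/18)*sqrt(227))*i. At the order-1 pole a set g(χ) = (χ - a)*f(χ) = [(-5*χ**2/8 + 6*χ/13 + 1/2)/(χ**2 - 7*χ/11 + 3/5)] / (χ - a').
Simple pole: residue = g(a) at a = (-5/18) - ((1/18)*sqrt(227))*i, which is (13143735/25962976) - ((128120355/5893595552)*sqrt(227))*i.
The factor χ**2 + 5*χ/9 + 7/9 splits as (χ - a)(χ - a') with a = (-5/18) + ((1/18)*sqrt(227))*i, a' = (-5/18) - ((1/18)*sqrt(227))*i. At the order-1 pole a set g(χ) = (χ - a)*f(χ) = [(-5*χ**2/8 + 6*χ/13 + 1/2)/(χ**2 - 7*χ/11 + 3/5)] / (χ - a').
Simple pole: residue = g(a) at a = (-5/18) + ((1/18)*sqrt(227))*i, which is (13143735/25962976) + ((128120355/5893595552)*sqrt(227))*i.
The factor χ**2 - 7*χ/11 + 3/5 splits as (χ - a)(χ - a') with a = (7/22) - ((1/110)*sqrt(6035))*i, a' = (7/22) + ((1/110)*sqrt(6035))*i. At the order-1 pole a set g(χ) = (χ - a)*f(χ) = [(-5*χ**2/8 + 6*χ/13 + 1/2)/(χ**2 + 5*χ/9 + 7/9)] / (χ - a').
Simple pole: residue = g(a) at a = (7/22) - ((1/110)*sqrt(6035))*i, which is (-13143735/25962976) + ((150425055/31337312032)*sqrt(6035))*i.
The factor χ**2 - 7*χ/11 + 3/5 splits as (χ - a)(χ - a') with a = (7/22) + ((1/110)*sqrt(6035))*i, a' = (7/22) - ((1/110)*sqrt(6035))*i. At the order-1 pole a set g(χ) = (χ - a)*f(χ) = [(-5*χ**2/8 + 6*χ/13 + 1/2)/(χ**2 + 5*χ/9 + 7/9)] / (χ - a').
Simple pole: residue = g(a) at a = (7/22) + ((1/110)*sqrt(6035))*i, which is (-13143735/25962976) - ((150425055/31337312032)*sqrt(6035))*i.
List the singular points by increasing real part (a conjugate pair: the negative imaginary part first).


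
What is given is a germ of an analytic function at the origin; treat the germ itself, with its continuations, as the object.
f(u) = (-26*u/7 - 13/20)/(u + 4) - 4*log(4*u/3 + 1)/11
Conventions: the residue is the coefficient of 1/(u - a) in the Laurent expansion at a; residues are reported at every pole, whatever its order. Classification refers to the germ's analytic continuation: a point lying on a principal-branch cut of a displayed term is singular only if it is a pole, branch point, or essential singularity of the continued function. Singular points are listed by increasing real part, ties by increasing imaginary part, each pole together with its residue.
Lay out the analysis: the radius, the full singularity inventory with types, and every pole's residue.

Radius of convergence at 0: 3/4.
At -4: a pole of order 1; residue 1989/140.
At -3/4: a logarithmic branch point.

Denominator factor (u + 4): pole of order 1 at -4, modulus 4.
Branch term (-4/11)*log(1 - u/(-3/4)): its argument vanishes at u = -3/4, a logarithmic branch point, modulus 3/4.
The radius of convergence is the smallest modulus among the singular points: 3/4.
The branch term is analytic at -4 and contributes nothing to the residue; only the rational part matters.
At the order-1 pole -4 set g(u) = (u - (-4))*(rational part) = -26*u/7 - 13/20.
Simple pole: residue = g(a) at a = -4, which is 1989/140.
List the singular points by increasing real part (a conjugate pair: the negative imaginary part first).


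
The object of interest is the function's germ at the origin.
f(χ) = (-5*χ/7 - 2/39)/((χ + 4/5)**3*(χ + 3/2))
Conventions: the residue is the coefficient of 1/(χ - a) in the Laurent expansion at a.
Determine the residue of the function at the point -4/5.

The residue is 278500/93639.

At the order-3 pole -4/5 set g(χ) = (χ - (-4/5))^3*f(χ) = (-5*χ/7 - 2/39)/(χ + 3/2).
Order-3 pole: residue = g''(a)/2; g''(-4/5) = 557000/93639, so the residue is 278500/93639.


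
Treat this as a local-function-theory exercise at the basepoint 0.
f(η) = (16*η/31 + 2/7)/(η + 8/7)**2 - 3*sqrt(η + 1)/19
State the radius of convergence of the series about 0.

Denominator factor (η + 8/7)^2: pole of order 2 at -8/7, modulus 8/7.
Branch term (-3/19)*sqrt(1 - η/(-1)): its argument vanishes at η = -1, a square-root branch point, modulus 1.
The radius of convergence is the smallest modulus among the singular points: 1.

The radius of convergence is 1.


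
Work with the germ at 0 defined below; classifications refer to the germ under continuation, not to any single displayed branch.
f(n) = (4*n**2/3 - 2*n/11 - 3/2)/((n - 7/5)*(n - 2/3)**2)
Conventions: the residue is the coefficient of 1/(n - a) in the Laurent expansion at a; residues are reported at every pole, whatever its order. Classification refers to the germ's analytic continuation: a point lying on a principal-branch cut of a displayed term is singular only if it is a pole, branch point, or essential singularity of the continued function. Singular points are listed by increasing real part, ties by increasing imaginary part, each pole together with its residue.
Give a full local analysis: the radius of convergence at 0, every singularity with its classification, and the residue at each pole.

Radius of convergence at 0: 2/3.
At 2/3: a pole of order 2; residue -2105/7986.
At 7/5: a pole of order 1; residue 4251/2662.

Denominator factor (n - 7/5): pole of order 1 at 7/5, modulus 7/5.
Denominator factor (n - 2/3)^2: pole of order 2 at 2/3, modulus 2/3.
The radius of convergence is the smallest modulus among the singular points: 2/3.
At the order-2 pole 2/3 set g(n) = (n - (2/3))^2*f(n) = (4*n**2/3 - 2*n/11 - 3/2)/(n - 7/5).
Order-2 pole: residue = g'(a); g'(2/3) = -2105/7986, so the residue is -2105/7986.
At the order-1 pole 7/5 set g(n) = (n - (7/5))*f(n) = (4*n**2/3 - 2*n/11 - 3/2)/(n - 2/3)**2.
Simple pole: residue = g(a) at a = 7/5, which is 4251/2662.
List the singular points by increasing real part (a conjugate pair: the negative imaginary part first).


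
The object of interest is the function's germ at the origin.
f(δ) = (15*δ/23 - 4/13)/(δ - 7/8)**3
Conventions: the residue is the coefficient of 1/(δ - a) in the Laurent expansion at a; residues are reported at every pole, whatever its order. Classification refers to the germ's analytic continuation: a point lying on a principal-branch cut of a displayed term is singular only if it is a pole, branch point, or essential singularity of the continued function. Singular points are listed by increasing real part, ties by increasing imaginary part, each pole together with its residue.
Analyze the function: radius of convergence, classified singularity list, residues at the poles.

Denominator factor (δ - 7/8)^3: pole of order 3 at 7/8, modulus 7/8.
The radius of convergence is the smallest modulus among the singular points: 7/8.
At the order-3 pole 7/8 set g(δ) = (δ - (7/8))^3*f(δ) = 15*δ/23 - 4/13.
Order-3 pole: residue = g''(a)/2; g''(7/8) = 0, so the residue is 0.

Radius of convergence at 0: 7/8.
At 7/8: a pole of order 3; residue 0.


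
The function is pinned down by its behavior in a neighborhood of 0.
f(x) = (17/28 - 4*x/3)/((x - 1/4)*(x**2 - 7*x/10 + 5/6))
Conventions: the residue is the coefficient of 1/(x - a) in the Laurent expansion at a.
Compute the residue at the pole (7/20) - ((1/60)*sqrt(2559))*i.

The residue is (-230/1211) - ((47060/3098949)*sqrt(2559))*i.

The factor x**2 - 7*x/10 + 5/6 splits as (x - a)(x - a') with a = (7/20) - ((1/60)*sqrt(2559))*i, a' = (7/20) + ((1/60)*sqrt(2559))*i. At the order-1 pole a set g(x) = (x - a)*f(x) = [(17/28 - 4*x/3)/(x - 1/4)] / (x - a').
Simple pole: residue = g(a) at a = (7/20) - ((1/60)*sqrt(2559))*i, which is (-230/1211) - ((47060/3098949)*sqrt(2559))*i.


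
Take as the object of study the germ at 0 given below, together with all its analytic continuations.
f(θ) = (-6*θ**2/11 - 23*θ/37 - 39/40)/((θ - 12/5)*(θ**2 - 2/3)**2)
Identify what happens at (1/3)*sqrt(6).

The denominator factor θ**2 - 2/3 vanishes at (1/3)*sqrt(6) and appears to the power 2; the numerator there equals -589/440 - (23/111)*sqrt(6), nonzero, and no other factor vanishes.
Hence a pole whose order is the multiplicity, 2.

The point is a pole of order 2.


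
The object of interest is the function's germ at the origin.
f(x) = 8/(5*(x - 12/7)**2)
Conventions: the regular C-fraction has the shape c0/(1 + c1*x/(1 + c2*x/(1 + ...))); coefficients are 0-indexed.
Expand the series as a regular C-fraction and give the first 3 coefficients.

The regular C-fraction coefficients are [49/90, -7/6, 7/24].

Taylor coefficients (expand at 0): a_0 = 49/90, a_1 = 343/540, a_2 = 2401/4320.
c0 = a_0 = 49/90. Peel one level at a time: if S = 1 + c*x/S' with S'(0) = 1, then c is the x-coefficient of S and S' = c*x/(S - 1).
S_1 = c0/f = 1 + (-7/6)*x + (49/144)*x^2 + ...; c1 = -7/6.
S_2 = c1*x/(S_1 - 1) = 1 + (7/24)*x + ...; c2 = 7/24.


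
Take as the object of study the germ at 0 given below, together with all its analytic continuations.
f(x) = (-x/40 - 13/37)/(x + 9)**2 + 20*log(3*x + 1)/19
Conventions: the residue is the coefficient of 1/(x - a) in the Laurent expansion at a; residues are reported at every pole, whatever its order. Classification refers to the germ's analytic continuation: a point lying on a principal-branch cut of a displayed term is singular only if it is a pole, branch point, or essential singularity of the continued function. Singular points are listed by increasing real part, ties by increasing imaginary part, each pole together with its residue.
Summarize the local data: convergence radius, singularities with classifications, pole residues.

Denominator factor (x + 9)^2: pole of order 2 at -9, modulus 9.
Branch term (20/19)*log(1 - x/(-1/3)): its argument vanishes at x = -1/3, a logarithmic branch point, modulus 1/3.
The radius of convergence is the smallest modulus among the singular points: 1/3.
The branch term is analytic at -9 and contributes nothing to the residue; only the rational part matters.
At the order-2 pole -9 set g(x) = (x - (-9))^2*(rational part) = -x/40 - 13/37.
Order-2 pole: residue = g'(a); g'(-9) = -1/40, so the residue is -1/40.
List the singular points by increasing real part (a conjugate pair: the negative imaginary part first).

Radius of convergence at 0: 1/3.
At -9: a pole of order 2; residue -1/40.
At -1/3: a logarithmic branch point.


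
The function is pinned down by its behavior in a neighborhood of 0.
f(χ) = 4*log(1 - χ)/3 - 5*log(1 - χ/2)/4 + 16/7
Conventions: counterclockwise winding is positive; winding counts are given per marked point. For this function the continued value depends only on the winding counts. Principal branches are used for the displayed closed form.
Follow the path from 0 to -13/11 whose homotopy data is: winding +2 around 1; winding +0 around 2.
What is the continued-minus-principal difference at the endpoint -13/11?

Continued minus principal equals (16/3)*pi*i.

The rational part is single-valued and drops out of the difference; each branch term changes only by its own monodromy.
(4/3)*log(1 - χ/(1)): each positive loop around 1 adds 2*pi*i to the log, so winding +2 contributes (4/3)*(2)*2*pi*i = (16/3)*pi*i.
(-5/4)*log(1 - χ/(2)): winding 0 around 2, so this term returns to its principal value, contribution 0.
Summing the contributions at χ = -13/11 gives (16/3)*pi*i.


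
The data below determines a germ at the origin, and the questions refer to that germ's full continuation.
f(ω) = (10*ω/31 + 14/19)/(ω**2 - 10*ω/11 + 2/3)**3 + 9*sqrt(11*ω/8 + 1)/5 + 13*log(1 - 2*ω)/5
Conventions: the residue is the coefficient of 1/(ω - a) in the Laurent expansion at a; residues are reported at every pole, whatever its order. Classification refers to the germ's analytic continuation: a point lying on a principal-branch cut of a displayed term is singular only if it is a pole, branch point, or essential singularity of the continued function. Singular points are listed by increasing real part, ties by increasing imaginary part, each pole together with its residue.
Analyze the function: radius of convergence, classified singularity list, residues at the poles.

Denominator factor (ω**2 - 10*ω/11 + 2/3)^3: discriminant -668/363, complex-conjugate roots (5/11) + ((1/33)*sqrt(501))*i and (5/11) - ((1/33)*sqrt(501))*i; poles of order 3, moduli (1/3)*sqrt(6) and (1/3)*sqrt(6).
Branch term (9/5)*sqrt(1 - ω/(-8/11)): its argument vanishes at ω = -8/11, a square-root branch point, modulus 8/11.
Branch term (13/5)*log(1 - ω/(1/2)): its argument vanishes at ω = 1/2, a logarithmic branch point, modulus 1/2.
The radius of convergence is the smallest modulus among the singular points: 1/2.
The branch terms are analytic at (5/11) - ((1/33)*sqrt(501))*i and contribute nothing to the residue; only the rational part matters.
The factor ω**2 - 10*ω/11 + 2/3 splits as (ω - a)(ω - a') with a = (5/11) - ((1/33)*sqrt(501))*i, a' = (5/11) + ((1/33)*sqrt(501))*i. At the order-3 pole a set g(ω) = (ω - a)^3*(rational part) = [10*ω/31 + 14/19] / (ω - a')^3.
Order-3 pole: residue = g''(a)/2; g''((5/11) - ((1/33)*sqrt(501))*i) = ((565684317/5486491414)*sqrt(501))*i, so the residue is ((565684317/10972982828)*sqrt(501))*i.
The branch terms are analytic at (5/11) + ((1/33)*sqrt(501))*i and contribute nothing to the residue; only the rational part matters.
The factor ω**2 - 10*ω/11 + 2/3 splits as (ω - a)(ω - a') with a = (5/11) + ((1/33)*sqrt(501))*i, a' = (5/11) - ((1/33)*sqrt(501))*i. At the order-3 pole a set g(ω) = (ω - a)^3*(rational part) = [10*ω/31 + 14/19] / (ω - a')^3.
Order-3 pole: residue = g''(a)/2; g''((5/11) + ((1/33)*sqrt(501))*i) = -((565684317/5486491414)*sqrt(501))*i, so the residue is -((565684317/10972982828)*sqrt(501))*i.
List the singular points by increasing real part (a conjugate pair: the negative imaginary part first).

Radius of convergence at 0: 1/2.
At -8/11: an algebraic (square-root) branch point.
At (5/11) - ((1/33)*sqrt(501))*i: a pole of order 3; residue ((565684317/10972982828)*sqrt(501))*i.
At (5/11) + ((1/33)*sqrt(501))*i: a pole of order 3; residue -((565684317/10972982828)*sqrt(501))*i.
At 1/2: a logarithmic branch point.


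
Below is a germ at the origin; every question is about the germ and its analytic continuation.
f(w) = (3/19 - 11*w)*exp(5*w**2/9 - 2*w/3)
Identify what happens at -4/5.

The point is a regular point.

There is no denominator, hence no pole anywhere.
The factor exp(5*w**2/9 - 2*w/3) is entire.
So the germ continues analytically to -4/5.


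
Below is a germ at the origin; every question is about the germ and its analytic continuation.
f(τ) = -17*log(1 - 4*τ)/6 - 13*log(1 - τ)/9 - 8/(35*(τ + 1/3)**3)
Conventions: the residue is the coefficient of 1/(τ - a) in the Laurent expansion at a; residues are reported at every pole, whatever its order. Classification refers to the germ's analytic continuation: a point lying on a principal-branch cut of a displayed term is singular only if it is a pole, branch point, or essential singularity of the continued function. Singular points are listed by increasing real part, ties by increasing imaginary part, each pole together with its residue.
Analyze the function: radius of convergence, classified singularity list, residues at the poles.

Radius of convergence at 0: 1/4.
At -1/3: a pole of order 3; residue 0.
At 1/4: a logarithmic branch point.
At 1: a logarithmic branch point.

Denominator factor (τ + 1/3)^3: pole of order 3 at -1/3, modulus 1/3.
Branch term (-13/9)*log(1 - τ/(1)): its argument vanishes at τ = 1, a logarithmic branch point, modulus 1.
Branch term (-17/6)*log(1 - τ/(1/4)): its argument vanishes at τ = 1/4, a logarithmic branch point, modulus 1/4.
The radius of convergence is the smallest modulus among the singular points: 1/4.
The branch terms are analytic at -1/3 and contribute nothing to the residue; only the rational part matters.
At the order-3 pole -1/3 set g(τ) = (τ - (-1/3))^3*(rational part) = -8/35.
Order-3 pole: residue = g''(a)/2; g''(-1/3) = 0, so the residue is 0.
List the singular points by increasing real part (a conjugate pair: the negative imaginary part first).


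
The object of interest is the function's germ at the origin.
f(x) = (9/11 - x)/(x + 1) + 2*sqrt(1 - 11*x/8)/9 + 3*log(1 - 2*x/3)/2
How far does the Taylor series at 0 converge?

Denominator factor (x + 1): pole of order 1 at -1, modulus 1.
Branch term (3/2)*log(1 - x/(3/2)): its argument vanishes at x = 3/2, a logarithmic branch point, modulus 3/2.
Branch term (2/9)*sqrt(1 - x/(8/11)): its argument vanishes at x = 8/11, a square-root branch point, modulus 8/11.
The radius of convergence is the smallest modulus among the singular points: 8/11.

The radius of convergence is 8/11.


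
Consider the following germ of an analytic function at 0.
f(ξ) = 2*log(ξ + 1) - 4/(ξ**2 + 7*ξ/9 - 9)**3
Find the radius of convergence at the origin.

The radius of convergence is 1.

Denominator factor (ξ**2 + 7*ξ/9 - 9)^3: discriminant 2965/81, real irrational roots -7/18 + (1/18)*sqrt(2965) and -7/18 - (1/18)*sqrt(2965); poles of order 3, moduli -7/18 + (1/18)*sqrt(2965) and 7/18 + (1/18)*sqrt(2965).
Branch term (2)*log(1 - ξ/(-1)): its argument vanishes at ξ = -1, a logarithmic branch point, modulus 1.
The radius of convergence is the smallest modulus among the singular points: 1.


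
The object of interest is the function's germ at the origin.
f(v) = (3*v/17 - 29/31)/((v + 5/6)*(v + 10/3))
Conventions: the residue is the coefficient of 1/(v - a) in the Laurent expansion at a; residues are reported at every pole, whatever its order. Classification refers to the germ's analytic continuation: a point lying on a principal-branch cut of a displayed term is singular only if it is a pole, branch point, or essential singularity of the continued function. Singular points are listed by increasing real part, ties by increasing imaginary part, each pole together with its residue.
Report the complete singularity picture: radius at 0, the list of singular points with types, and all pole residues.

Denominator factor (v + 5/6): pole of order 1 at -5/6, modulus 5/6.
Denominator factor (v + 10/3): pole of order 1 at -10/3, modulus 10/3.
The radius of convergence is the smallest modulus among the singular points: 5/6.
At the order-1 pole -10/3 set g(v) = (v - (-10/3))*f(v) = (3*v/17 - 29/31)/(v + 5/6).
Simple pole: residue = g(a) at a = -10/3, which is 1606/2635.
At the order-1 pole -5/6 set g(v) = (v - (-5/6))*f(v) = (3*v/17 - 29/31)/(v + 10/3).
Simple pole: residue = g(a) at a = -5/6, which is -1141/2635.
List the singular points by increasing real part (a conjugate pair: the negative imaginary part first).

Radius of convergence at 0: 5/6.
At -10/3: a pole of order 1; residue 1606/2635.
At -5/6: a pole of order 1; residue -1141/2635.


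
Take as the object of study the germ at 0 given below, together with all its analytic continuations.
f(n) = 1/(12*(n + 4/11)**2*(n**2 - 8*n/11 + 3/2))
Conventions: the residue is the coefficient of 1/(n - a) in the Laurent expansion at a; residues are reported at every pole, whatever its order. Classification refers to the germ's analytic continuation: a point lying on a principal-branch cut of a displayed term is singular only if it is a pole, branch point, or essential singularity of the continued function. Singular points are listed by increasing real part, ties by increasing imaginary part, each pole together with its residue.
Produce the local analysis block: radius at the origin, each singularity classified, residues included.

Radius of convergence at 0: 4/11.
At -4/11: a pole of order 2; residue 21296/632043.
At (4/11) - ((1/22)*sqrt(662))*i: a pole of order 1; residue (-10648/632043) - ((270193/836824932)*sqrt(662))*i.
At (4/11) + ((1/22)*sqrt(662))*i: a pole of order 1; residue (-10648/632043) + ((270193/836824932)*sqrt(662))*i.


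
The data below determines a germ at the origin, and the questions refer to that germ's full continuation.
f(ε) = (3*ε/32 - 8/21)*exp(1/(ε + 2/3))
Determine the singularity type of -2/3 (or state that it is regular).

The exponent 1/(ε - (-2/3)) has a pole at -2/3, so exp(1/(ε - (-2/3))) takes every nonzero value near it: an essential singularity (not a pole of any order).

The point is an essential singularity.


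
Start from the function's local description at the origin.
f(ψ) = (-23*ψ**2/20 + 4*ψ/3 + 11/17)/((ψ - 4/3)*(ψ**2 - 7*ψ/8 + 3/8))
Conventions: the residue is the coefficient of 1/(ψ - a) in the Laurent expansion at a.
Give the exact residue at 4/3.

The residue is 2328/6035.

At the order-1 pole 4/3 set g(ψ) = (ψ - (4/3))*f(ψ) = (-23*ψ**2/20 + 4*ψ/3 + 11/17)/(ψ**2 - 7*ψ/8 + 3/8).
Simple pole: residue = g(a) at a = 4/3, which is 2328/6035.


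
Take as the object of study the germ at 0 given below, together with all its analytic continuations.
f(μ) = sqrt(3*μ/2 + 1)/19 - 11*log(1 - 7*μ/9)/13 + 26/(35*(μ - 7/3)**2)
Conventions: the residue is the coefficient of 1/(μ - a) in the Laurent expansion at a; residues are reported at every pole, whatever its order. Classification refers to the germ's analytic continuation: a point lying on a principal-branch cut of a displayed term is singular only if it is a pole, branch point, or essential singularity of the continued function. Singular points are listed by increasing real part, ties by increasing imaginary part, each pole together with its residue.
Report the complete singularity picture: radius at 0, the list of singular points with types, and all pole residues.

Denominator factor (μ - 7/3)^2: pole of order 2 at 7/3, modulus 7/3.
Branch term (1/19)*sqrt(1 - μ/(-2/3)): its argument vanishes at μ = -2/3, a square-root branch point, modulus 2/3.
Branch term (-11/13)*log(1 - μ/(9/7)): its argument vanishes at μ = 9/7, a logarithmic branch point, modulus 9/7.
The radius of convergence is the smallest modulus among the singular points: 2/3.
The branch terms are analytic at 7/3 and contribute nothing to the residue; only the rational part matters.
At the order-2 pole 7/3 set g(μ) = (μ - (7/3))^2*(rational part) = 26/35.
Order-2 pole: residue = g'(a); g'(7/3) = 0, so the residue is 0.
List the singular points by increasing real part (a conjugate pair: the negative imaginary part first).

Radius of convergence at 0: 2/3.
At -2/3: an algebraic (square-root) branch point.
At 9/7: a logarithmic branch point.
At 7/3: a pole of order 2; residue 0.


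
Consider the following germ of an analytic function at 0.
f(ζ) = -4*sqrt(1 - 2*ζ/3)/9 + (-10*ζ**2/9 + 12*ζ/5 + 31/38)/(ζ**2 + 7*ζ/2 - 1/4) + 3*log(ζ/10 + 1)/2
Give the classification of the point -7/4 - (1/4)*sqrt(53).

The point is a pole of order 1.

The denominator factor ζ**2 + 7*ζ/2 - 1/4 vanishes at -7/4 - (1/4)*sqrt(53) and appears to the power 1; the numerator there equals -11933/1140 - (283/180)*sqrt(53), nonzero, and no other factor vanishes.
The branch terms are analytic at this point.
Hence a pole whose order is the multiplicity, 1.


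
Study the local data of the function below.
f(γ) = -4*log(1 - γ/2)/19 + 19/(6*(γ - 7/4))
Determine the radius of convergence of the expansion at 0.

The radius of convergence is 7/4.

Denominator factor (γ - 7/4): pole of order 1 at 7/4, modulus 7/4.
Branch term (-4/19)*log(1 - γ/(2)): its argument vanishes at γ = 2, a logarithmic branch point, modulus 2.
The radius of convergence is the smallest modulus among the singular points: 7/4.


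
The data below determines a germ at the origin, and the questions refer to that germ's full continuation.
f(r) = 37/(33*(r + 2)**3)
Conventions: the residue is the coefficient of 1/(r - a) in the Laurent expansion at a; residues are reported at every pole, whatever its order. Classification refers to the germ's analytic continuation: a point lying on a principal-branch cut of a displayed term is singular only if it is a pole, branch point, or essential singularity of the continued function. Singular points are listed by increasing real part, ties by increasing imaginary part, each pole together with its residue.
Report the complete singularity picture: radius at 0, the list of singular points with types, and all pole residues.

Denominator factor (r + 2)^3: pole of order 3 at -2, modulus 2.
The radius of convergence is the smallest modulus among the singular points: 2.
At the order-3 pole -2 set g(r) = (r - (-2))^3*f(r) = 37/33.
Order-3 pole: residue = g''(a)/2; g''(-2) = 0, so the residue is 0.

Radius of convergence at 0: 2.
At -2: a pole of order 3; residue 0.


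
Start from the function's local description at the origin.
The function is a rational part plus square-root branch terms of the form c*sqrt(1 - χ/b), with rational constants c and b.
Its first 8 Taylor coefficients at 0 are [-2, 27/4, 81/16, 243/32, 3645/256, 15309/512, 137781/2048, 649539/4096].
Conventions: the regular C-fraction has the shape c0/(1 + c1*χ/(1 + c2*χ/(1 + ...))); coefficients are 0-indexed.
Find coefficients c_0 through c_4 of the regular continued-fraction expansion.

The regular C-fraction coefficients are [-2, 27/8, -33/8, -3/22, -15/11].

Taylor coefficients (read off): a_0 = -2, a_1 = 27/4, a_2 = 81/16, a_3 = 243/32, a_4 = 3645/256.
c0 = a_0 = -2. Peel one level at a time: if S = 1 + c*χ/S' with S'(0) = 1, then c is the χ-coefficient of S and S' = c*χ/(S - 1).
S_1 = c0/f = 1 + (27/8)*χ + (891/64)*χ^2 + ...; c1 = 27/8.
S_2 = c1*χ/(S_1 - 1) = 1 + (-33/8)*χ + (-9/16)*χ^2 + ...; c2 = -33/8.
S_3 = c2*χ/(S_2 - 1) = 1 + (-3/22)*χ + (-45/242)*χ^2 + ...; c3 = -3/22.
S_4 = c3*χ/(S_3 - 1) = 1 + (-15/11)*χ + ...; c4 = -15/11.


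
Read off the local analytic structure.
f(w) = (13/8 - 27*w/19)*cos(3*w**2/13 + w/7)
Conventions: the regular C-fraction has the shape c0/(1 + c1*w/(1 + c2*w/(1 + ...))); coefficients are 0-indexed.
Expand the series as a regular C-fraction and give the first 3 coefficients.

The regular C-fraction coefficients are [13/8, 216/247, -4633297/5228496].

Taylor coefficients (expand at 0): a_0 = 13/8, a_1 = -27/19, a_2 = -13/784.
c0 = a_0 = 13/8. Peel one level at a time: if S = 1 + c*w/S' with S'(0) = 1, then c is the w-coefficient of S and S' = c*w/(S - 1).
S_1 = c0/f = 1 + (216/247)*w + (4633297/5978882)*w^2 + ...; c1 = 216/247.
S_2 = c1*w/(S_1 - 1) = 1 + (-4633297/5228496)*w + ...; c2 = -4633297/5228496.


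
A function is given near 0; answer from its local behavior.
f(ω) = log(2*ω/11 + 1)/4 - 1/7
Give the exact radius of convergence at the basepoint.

Branch term (1/4)*log(1 - ω/(-11/2)): its argument vanishes at ω = -11/2, a logarithmic branch point, modulus 11/2.
The radius of convergence is the smallest modulus among the singular points: 11/2.

The radius of convergence is 11/2.


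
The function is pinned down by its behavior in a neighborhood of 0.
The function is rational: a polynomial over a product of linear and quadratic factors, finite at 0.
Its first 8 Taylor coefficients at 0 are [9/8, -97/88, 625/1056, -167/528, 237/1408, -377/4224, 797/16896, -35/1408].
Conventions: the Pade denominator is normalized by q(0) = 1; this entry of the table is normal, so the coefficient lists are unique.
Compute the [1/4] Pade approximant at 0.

Taylor coefficients needed (read off): a_0 = 9/8, a_1 = -97/88, a_2 = 625/1056, a_3 = -167/528, a_4 = 237/1408, a_5 = -377/4224.
Write the denominator as Q(ρ) = 1 + q1*ρ + q2*ρ^2 + q3*ρ^3 + q4*ρ^4. Requiring Q*f - P = O(ρ^6) with deg P <= 1 kills the coefficients of ρ^2..ρ^5 in Q*f:
  ρ^2: a_2 + q1*a_1 + q2*a_0 = 0, i.e. 625/1056 + (-97/88)*q1 + (9/8)*q2 = 0.
  ρ^3: a_3 + q1*a_2 + q2*a_1 + q3*a_0 = 0, i.e. -167/528 + (625/1056)*q1 + (-97/88)*q2 + (9/8)*q3 = 0.
  ρ^4: a_4 + q1*a_3 + q2*a_2 + q3*a_1 + q4*a_0 = 0, i.e. 237/1408 + (-167/528)*q1 + (625/1056)*q2 + (-97/88)*q3 + (9/8)*q4 = 0.
  ρ^5: a_5 + q1*a_4 + q2*a_3 + q3*a_2 + q4*a_1 = 0, i.e. -377/4224 + (237/1408)*q1 + (-167/528)*q2 + (625/1056)*q3 + (-97/88)*q4 = 0.
Solving this linear system: q1 = 105272309/194887329, q2 = 7397849/2338647948, q3 = 223729/3507971922, q4 = 27071209/42095663064.
The numerator is Q*f truncated at degree 1: P0 = a_0 = 9/8; P1 = a_1 + q1*a_0 = -1413685387/2858347492.

The Pade approximant has numerator coefficients [9/8, -1413685387/2858347492]; denominator coefficients [1, 105272309/194887329, 7397849/2338647948, 223729/3507971922, 27071209/42095663064].


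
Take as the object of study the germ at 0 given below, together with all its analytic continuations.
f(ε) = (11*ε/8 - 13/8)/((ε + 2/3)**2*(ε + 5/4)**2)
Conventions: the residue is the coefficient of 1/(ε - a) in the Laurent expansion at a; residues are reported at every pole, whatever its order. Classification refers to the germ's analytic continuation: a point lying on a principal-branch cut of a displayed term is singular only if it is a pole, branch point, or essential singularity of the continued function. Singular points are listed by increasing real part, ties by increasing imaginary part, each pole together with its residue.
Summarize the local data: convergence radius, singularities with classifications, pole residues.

Denominator factor (ε + 5/4)^2: pole of order 2 at -5/4, modulus 5/4.
Denominator factor (ε + 2/3)^2: pole of order 2 at -2/3, modulus 2/3.
The radius of convergence is the smallest modulus among the singular points: 2/3.
At the order-2 pole -5/4 set g(ε) = (ε - (-5/4))^2*f(ε) = (11*ε/8 - 13/8)/(ε + 2/3)**2.
Order-2 pole: residue = g'(a); g'(-5/4) = -10170/343, so the residue is -10170/343.
At the order-2 pole -2/3 set g(ε) = (ε - (-2/3))^2*f(ε) = (11*ε/8 - 13/8)/(ε + 5/4)**2.
Order-2 pole: residue = g'(a); g'(-2/3) = 10170/343, so the residue is 10170/343.
List the singular points by increasing real part (a conjugate pair: the negative imaginary part first).

Radius of convergence at 0: 2/3.
At -5/4: a pole of order 2; residue -10170/343.
At -2/3: a pole of order 2; residue 10170/343.


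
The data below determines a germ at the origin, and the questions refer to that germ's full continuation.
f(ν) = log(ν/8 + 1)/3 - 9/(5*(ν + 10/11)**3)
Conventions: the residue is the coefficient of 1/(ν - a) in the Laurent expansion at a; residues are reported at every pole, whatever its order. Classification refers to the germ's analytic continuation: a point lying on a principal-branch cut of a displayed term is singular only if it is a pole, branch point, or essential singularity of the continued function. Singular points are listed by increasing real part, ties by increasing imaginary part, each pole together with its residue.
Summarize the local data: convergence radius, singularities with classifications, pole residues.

Denominator factor (ν + 10/11)^3: pole of order 3 at -10/11, modulus 10/11.
Branch term (1/3)*log(1 - ν/(-8)): its argument vanishes at ν = -8, a logarithmic branch point, modulus 8.
The radius of convergence is the smallest modulus among the singular points: 10/11.
The branch term is analytic at -10/11 and contributes nothing to the residue; only the rational part matters.
At the order-3 pole -10/11 set g(ν) = (ν - (-10/11))^3*(rational part) = -9/5.
Order-3 pole: residue = g''(a)/2; g''(-10/11) = 0, so the residue is 0.
List the singular points by increasing real part (a conjugate pair: the negative imaginary part first).

Radius of convergence at 0: 10/11.
At -8: a logarithmic branch point.
At -10/11: a pole of order 3; residue 0.


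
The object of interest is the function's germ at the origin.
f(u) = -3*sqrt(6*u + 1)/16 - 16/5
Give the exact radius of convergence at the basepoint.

The radius of convergence is 1/6.

Branch term (-3/16)*sqrt(1 - u/(-1/6)): its argument vanishes at u = -1/6, a square-root branch point, modulus 1/6.
The radius of convergence is the smallest modulus among the singular points: 1/6.


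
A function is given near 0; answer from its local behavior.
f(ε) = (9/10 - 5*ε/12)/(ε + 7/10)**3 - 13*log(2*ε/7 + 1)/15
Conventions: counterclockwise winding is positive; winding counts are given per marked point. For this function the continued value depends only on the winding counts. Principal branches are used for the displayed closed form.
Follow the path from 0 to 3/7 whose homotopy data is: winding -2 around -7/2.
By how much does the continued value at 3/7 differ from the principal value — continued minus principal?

The rational part is single-valued and drops out of the difference; each branch term changes only by its own monodromy.
(-13/15)*log(1 - ε/(-7/2)): each positive loop around -7/2 adds 2*pi*i to the log, so winding -2 contributes (-13/15)*(-2)*2*pi*i = (52/15)*pi*i.
Summing the contributions at ε = 3/7 gives (52/15)*pi*i.

Continued minus principal equals (52/15)*pi*i.


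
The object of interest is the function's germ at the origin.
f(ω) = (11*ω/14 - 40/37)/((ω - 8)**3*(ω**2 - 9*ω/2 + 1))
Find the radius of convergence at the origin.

Denominator factor (ω - 8)^3: pole of order 3 at 8, modulus 8.
Denominator factor (ω**2 - 9*ω/2 + 1): discriminant 65/4, real irrational roots 9/4 + (1/4)*sqrt(65) and 9/4 - (1/4)*sqrt(65); poles of order 1, moduli 9/4 + (1/4)*sqrt(65) and 9/4 - (1/4)*sqrt(65).
The radius of convergence is the smallest modulus among the singular points: 9/4 - (1/4)*sqrt(65).

The radius of convergence is 9/4 - (1/4)*sqrt(65).


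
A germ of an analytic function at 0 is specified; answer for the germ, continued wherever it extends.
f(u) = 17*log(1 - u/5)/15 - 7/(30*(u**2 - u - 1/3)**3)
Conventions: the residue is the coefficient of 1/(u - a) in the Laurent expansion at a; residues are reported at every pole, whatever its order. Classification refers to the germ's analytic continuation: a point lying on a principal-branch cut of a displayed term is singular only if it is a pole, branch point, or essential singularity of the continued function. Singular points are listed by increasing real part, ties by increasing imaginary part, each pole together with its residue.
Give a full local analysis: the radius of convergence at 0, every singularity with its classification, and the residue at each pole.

Radius of convergence at 0: -1/2 + (1/6)*sqrt(21).
At 1/2 - (1/6)*sqrt(21): a pole of order 3; residue (9/245)*sqrt(21).
At 1/2 + (1/6)*sqrt(21): a pole of order 3; residue -(9/245)*sqrt(21).
At 5: a logarithmic branch point.


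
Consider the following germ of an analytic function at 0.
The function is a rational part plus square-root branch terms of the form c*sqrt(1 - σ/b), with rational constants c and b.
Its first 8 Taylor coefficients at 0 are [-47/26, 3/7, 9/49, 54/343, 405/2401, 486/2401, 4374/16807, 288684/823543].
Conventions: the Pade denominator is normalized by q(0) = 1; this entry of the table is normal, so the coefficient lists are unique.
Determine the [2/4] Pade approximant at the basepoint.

The Pade approximant has numerator coefficients [-47/26, 5915781/1577849, -2698299/1577849]; denominator coefficients [1, -222960/121373, 520056/849611, 270972/5947277, 263250/41630939].

Taylor coefficients needed (read off): a_0 = -47/26, a_1 = 3/7, a_2 = 9/49, a_3 = 54/343, a_4 = 405/2401, a_5 = 486/2401, a_6 = 4374/16807.
Write the denominator as Q(σ) = 1 + q1*σ + q2*σ^2 + q3*σ^3 + q4*σ^4. Requiring Q*f - P = O(σ^7) with deg P <= 2 kills the coefficients of σ^3..σ^6 in Q*f:
  σ^3: a_3 + q1*a_2 + q2*a_1 + q3*a_0 = 0, i.e. 54/343 + (9/49)*q1 + (3/7)*q2 + (-47/26)*q3 = 0.
  σ^4: a_4 + q1*a_3 + q2*a_2 + q3*a_1 + q4*a_0 = 0, i.e. 405/2401 + (54/343)*q1 + (9/49)*q2 + (3/7)*q3 + (-47/26)*q4 = 0.
  σ^5: a_5 + q1*a_4 + q2*a_3 + q3*a_2 + q4*a_1 = 0, i.e. 486/2401 + (405/2401)*q1 + (54/343)*q2 + (9/49)*q3 + (3/7)*q4 = 0.
  σ^6: a_6 + q1*a_5 + q2*a_4 + q3*a_3 + q4*a_2 = 0, i.e. 4374/16807 + (486/2401)*q1 + (405/2401)*q2 + (54/343)*q3 + (9/49)*q4 = 0.
Solving this linear system: q1 = -222960/121373, q2 = 520056/849611, q3 = 270972/5947277, q4 = 263250/41630939.
The numerator is Q*f truncated at degree 2: P0 = a_0 = -47/26; P1 = a_1 + q1*a_0 = 5915781/1577849; P2 = a_2 + q1*a_1 + q2*a_0 = -2698299/1577849.


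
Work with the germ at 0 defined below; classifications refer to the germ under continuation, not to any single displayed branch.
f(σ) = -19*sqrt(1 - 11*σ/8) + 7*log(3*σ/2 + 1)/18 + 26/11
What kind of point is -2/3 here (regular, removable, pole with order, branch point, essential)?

The point is a logarithmic branch point.

The term (7/18)*log(1 - σ/(-2/3)) has argument 1 - -2/3/(-2/3) = 0 at -2/3: a logarithmic (infinitely-sheeted) branch point; the remaining terms are analytic or single-valued there.


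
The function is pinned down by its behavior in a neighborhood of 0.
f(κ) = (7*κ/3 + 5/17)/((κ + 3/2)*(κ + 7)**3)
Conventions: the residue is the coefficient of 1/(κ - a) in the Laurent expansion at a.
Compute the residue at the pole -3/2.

The residue is -436/22627.

At the order-1 pole -3/2 set g(κ) = (κ - (-3/2))*f(κ) = (7*κ/3 + 5/17)/(κ + 7)**3.
Simple pole: residue = g(a) at a = -3/2, which is -436/22627.


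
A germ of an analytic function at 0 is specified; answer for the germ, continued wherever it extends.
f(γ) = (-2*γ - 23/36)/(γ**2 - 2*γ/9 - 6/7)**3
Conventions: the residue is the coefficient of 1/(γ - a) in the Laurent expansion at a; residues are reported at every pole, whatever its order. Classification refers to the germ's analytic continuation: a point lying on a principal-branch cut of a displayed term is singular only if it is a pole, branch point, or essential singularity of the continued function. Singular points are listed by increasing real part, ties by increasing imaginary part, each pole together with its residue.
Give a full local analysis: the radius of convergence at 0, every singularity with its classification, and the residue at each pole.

Radius of convergence at 0: -1/9 + (1/63)*sqrt(3451).
At 1/9 - (1/63)*sqrt(3451): a pole of order 3; residue (29898477/7668682048)*sqrt(3451).
At 1/9 + (1/63)*sqrt(3451): a pole of order 3; residue -(29898477/7668682048)*sqrt(3451).

Denominator factor (γ**2 - 2*γ/9 - 6/7)^3: discriminant 1972/567, real irrational roots 1/9 + (1/63)*sqrt(3451) and 1/9 - (1/63)*sqrt(3451); poles of order 3, moduli 1/9 + (1/63)*sqrt(3451) and -1/9 + (1/63)*sqrt(3451).
The radius of convergence is the smallest modulus among the singular points: -1/9 + (1/63)*sqrt(3451).
The factor γ**2 - 2*γ/9 - 6/7 splits as (γ - a)(γ - a') with a = 1/9 - (1/63)*sqrt(3451), a' = 1/9 + (1/63)*sqrt(3451). At the order-3 pole a set g(γ) = (γ - a)^3*f(γ) = [-2*γ - 23/36] / (γ - a')^3.
Order-3 pole: residue = g''(a)/2; g''(1/9 - (1/63)*sqrt(3451)) = (29898477/3834341024)*sqrt(3451), so the residue is (29898477/7668682048)*sqrt(3451).
The factor γ**2 - 2*γ/9 - 6/7 splits as (γ - a)(γ - a') with a = 1/9 + (1/63)*sqrt(3451), a' = 1/9 - (1/63)*sqrt(3451). At the order-3 pole a set g(γ) = (γ - a)^3*f(γ) = [-2*γ - 23/36] / (γ - a')^3.
Order-3 pole: residue = g''(a)/2; g''(1/9 + (1/63)*sqrt(3451)) = -(29898477/3834341024)*sqrt(3451), so the residue is -(29898477/7668682048)*sqrt(3451).
List the singular points by increasing real part (a conjugate pair: the negative imaginary part first).
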